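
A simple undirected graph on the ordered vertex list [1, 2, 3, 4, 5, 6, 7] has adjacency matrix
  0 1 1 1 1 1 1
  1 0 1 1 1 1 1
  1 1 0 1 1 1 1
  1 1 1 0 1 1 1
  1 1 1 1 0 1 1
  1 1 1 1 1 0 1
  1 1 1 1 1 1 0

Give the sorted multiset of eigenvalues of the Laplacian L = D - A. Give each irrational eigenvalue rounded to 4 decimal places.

[0, 7, 7, 7, 7, 7, 7]

Each diagonal entry of L is the vertex degree and each off-diagonal entry is -1 where an edge is present, 0 otherwise; in the order [1, 2, 3, 4, 5, 6, 7] the diagonal is [6, 6, 6, 6, 6, 6, 6]. The multiplicity of 0 as a Laplacian eigenvalue equals the number of connected components. The single zero eigenvalue shows the graph is connected. There is one zero in the spectrum, matching the 1 component. The largest eigenvalue, 7, is at most the vertex count 7.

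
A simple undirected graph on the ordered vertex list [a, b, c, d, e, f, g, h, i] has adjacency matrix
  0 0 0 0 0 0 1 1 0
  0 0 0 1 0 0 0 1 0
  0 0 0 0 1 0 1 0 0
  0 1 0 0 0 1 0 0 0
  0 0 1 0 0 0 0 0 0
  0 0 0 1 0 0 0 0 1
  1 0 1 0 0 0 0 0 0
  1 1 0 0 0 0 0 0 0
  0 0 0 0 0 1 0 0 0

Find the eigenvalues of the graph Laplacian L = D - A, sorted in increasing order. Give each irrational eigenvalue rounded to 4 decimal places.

Reading degrees in the order [a, b, c, d, e, f, g, h, i] gives [2, 2, 2, 2, 1, 2, 2, 2, 1]; set D = diag(2, 2, 2, 2, 1, 2, 2, 2, 1) and form L = D - A. L is symmetric positive semidefinite, so every eigenvalue is real and nonnegative. The largest eigenvalue, 3.8794, is at most the vertex count 9. The eigenvalues sum to 16, which equals trace(L) = 2|E|.

[0, 0.1206, 0.4679, 1, 1.6527, 2.3473, 3, 3.5321, 3.8794]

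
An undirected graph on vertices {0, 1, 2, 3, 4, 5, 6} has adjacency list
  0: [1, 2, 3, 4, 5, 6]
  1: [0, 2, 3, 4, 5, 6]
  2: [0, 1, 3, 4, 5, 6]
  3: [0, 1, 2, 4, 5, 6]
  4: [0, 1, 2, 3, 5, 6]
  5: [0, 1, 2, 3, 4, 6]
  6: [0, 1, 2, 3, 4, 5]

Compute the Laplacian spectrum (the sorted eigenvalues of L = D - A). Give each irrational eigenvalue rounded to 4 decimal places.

Reading degrees in the order [0, 1, 2, 3, 4, 5, 6] gives [6, 6, 6, 6, 6, 6, 6]; set D = diag(6, 6, 6, 6, 6, 6, 6) and form L = D - A. Diagonalising L (or applying a numerical eigensolver to the 7x7 matrix) gives the spectrum above. There is one zero in the spectrum, matching the 1 component. The largest eigenvalue, 7, is at most the vertex count 7.

[0, 7, 7, 7, 7, 7, 7]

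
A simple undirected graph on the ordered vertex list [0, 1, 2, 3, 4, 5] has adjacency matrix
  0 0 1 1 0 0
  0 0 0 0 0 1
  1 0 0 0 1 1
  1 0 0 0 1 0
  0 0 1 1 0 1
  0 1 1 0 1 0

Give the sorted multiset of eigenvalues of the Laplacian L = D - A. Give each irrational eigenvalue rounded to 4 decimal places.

With the vertex order [0, 1, 2, 3, 4, 5], the degrees are [2, 1, 3, 2, 3, 3], giving D = diag(2, 1, 3, 2, 3, 3) and L = D - A. L is symmetric positive semidefinite, so every eigenvalue is real and nonnegative.

[0, 0.6972, 2, 2.3820, 4.3028, 4.6180]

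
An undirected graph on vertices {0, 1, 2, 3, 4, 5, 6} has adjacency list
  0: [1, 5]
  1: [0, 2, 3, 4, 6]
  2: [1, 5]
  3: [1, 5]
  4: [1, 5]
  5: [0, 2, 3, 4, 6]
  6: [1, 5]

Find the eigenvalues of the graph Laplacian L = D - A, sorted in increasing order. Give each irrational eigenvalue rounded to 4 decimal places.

[0, 2, 2, 2, 2, 5, 7]

Each diagonal entry of L is the vertex degree and each off-diagonal entry is -1 where an edge is present, 0 otherwise; in the order [0, 1, 2, 3, 4, 5, 6] the diagonal is [2, 5, 2, 2, 2, 5, 2]. Diagonalising L (or applying a numerical eigensolver to the 7x7 matrix) gives the spectrum above. The single zero eigenvalue shows the graph is connected.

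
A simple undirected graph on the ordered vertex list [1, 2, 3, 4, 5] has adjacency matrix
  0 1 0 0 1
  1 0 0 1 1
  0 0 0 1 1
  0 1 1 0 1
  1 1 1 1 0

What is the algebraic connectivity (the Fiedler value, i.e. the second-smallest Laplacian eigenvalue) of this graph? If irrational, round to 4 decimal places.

Reading degrees in the order [1, 2, 3, 4, 5] gives [2, 3, 2, 3, 4]; set D = diag(2, 3, 2, 3, 4) and form L = D - A. Computing the eigenvalues of L and sorting gives [0, 1.5858, 3, 4.4142, 5]. The Fiedler value lambda_2 = 1.5858 is strictly positive, so the graph is connected. By the matrix-tree theorem the graph has (1/5) * product of the nonzero eigenvalues = 21 spanning trees. The eigenvalues sum to 14, which equals trace(L) = 2|E|.

1.5858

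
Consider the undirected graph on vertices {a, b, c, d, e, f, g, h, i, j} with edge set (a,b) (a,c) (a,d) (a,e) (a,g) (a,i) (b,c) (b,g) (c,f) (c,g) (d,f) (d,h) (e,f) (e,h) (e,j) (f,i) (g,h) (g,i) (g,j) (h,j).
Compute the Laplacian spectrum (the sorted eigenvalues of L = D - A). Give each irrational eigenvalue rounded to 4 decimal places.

[0, 1.7691, 2.3088, 2.8055, 3.6692, 4.4344, 4.8039, 5.3007, 7.1103, 7.7981]

Each diagonal entry of L is the vertex degree and each off-diagonal entry is -1 where an edge is present, 0 otherwise; in the order [a, b, c, d, e, f, g, h, i, j] the diagonal is [6, 3, 4, 3, 4, 4, 6, 4, 3, 3]. The multiplicity of 0 as a Laplacian eigenvalue equals the number of connected components.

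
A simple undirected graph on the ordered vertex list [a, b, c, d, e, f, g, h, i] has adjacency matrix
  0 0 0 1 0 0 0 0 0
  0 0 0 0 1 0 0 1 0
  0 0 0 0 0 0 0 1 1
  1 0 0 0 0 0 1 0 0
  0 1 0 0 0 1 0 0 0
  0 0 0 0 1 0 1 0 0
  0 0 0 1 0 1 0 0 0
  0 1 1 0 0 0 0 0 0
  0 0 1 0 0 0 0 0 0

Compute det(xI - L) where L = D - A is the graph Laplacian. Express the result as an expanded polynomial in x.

Reading degrees in the order [a, b, c, d, e, f, g, h, i] gives [1, 2, 2, 2, 2, 2, 2, 2, 1]; set D = diag(1, 2, 2, 2, 2, 2, 2, 2, 1) and form L = D - A. Computing det(xI - L) by cofactor expansion (or equivalently via sum-over-permutations) gives x^9 - 16x^8 + 105x^7 - 364x^6 + 715x^5 - 792x^4 + 462x^3 - 120x^2 + 9x. Since p(0) = det(-L) = 0, x divides p(x). The eigenvalues sum to 16, which equals trace(L) = 2|E|.

x^9 - 16x^8 + 105x^7 - 364x^6 + 715x^5 - 792x^4 + 462x^3 - 120x^2 + 9x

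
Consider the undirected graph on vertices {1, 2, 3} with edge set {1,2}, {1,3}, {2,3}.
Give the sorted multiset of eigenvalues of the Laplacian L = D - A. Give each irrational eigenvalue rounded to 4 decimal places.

With the vertex order [1, 2, 3], the degrees are [2, 2, 2], giving D = diag(2, 2, 2) and L = D - A. The multiplicity of 0 as a Laplacian eigenvalue equals the number of connected components. By the matrix-tree theorem the graph has (1/3) * product of the nonzero eigenvalues = 3 spanning trees.

[0, 3, 3]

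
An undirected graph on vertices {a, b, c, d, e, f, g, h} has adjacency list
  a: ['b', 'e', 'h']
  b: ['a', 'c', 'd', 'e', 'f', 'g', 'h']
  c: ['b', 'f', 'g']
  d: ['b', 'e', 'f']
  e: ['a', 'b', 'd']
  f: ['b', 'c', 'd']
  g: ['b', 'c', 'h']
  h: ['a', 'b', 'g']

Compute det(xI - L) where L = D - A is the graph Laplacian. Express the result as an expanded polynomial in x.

x^8 - 28x^7 + 322x^6 - 1974x^5 + 6965x^4 - 14126x^3 + 15225x^2 - 6728x

Reading degrees in the order [a, b, c, d, e, f, g, h] gives [3, 7, 3, 3, 3, 3, 3, 3]; set D = diag(3, 7, 3, 3, 3, 3, 3, 3) and form L = D - A. L has integer entries, so p(x) = det(xI - L) has integer coefficients. Expanding the determinant yields x^8 - 28x^7 + 322x^6 - 1974x^5 + 6965x^4 - 14126x^3 + 15225x^2 - 6728x. The coefficient of x^7 equals -trace(L) = -28, matching the sum of degrees.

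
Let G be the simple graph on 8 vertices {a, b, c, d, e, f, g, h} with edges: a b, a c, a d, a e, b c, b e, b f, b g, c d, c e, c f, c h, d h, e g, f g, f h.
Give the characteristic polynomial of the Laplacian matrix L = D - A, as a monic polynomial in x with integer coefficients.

With the vertex order [a, b, c, d, e, f, g, h], the degrees are [4, 5, 6, 3, 4, 4, 3, 3], giving D = diag(4, 5, 6, 3, 4, 4, 3, 3) and L = D - A. Computing det(xI - L) by cofactor expansion (or equivalently via sum-over-permutations) gives x^8 - 32x^7 + 428x^6 - 3094x^5 + 13017x^4 - 31758x^3 + 41426x^2 - 22184x. The constant term is 0 because L is singular (the all-ones vector lies in its kernel). By the matrix-tree theorem the graph has (1/8) * product of the nonzero eigenvalues = 2773 spanning trees.

x^8 - 32x^7 + 428x^6 - 3094x^5 + 13017x^4 - 31758x^3 + 41426x^2 - 22184x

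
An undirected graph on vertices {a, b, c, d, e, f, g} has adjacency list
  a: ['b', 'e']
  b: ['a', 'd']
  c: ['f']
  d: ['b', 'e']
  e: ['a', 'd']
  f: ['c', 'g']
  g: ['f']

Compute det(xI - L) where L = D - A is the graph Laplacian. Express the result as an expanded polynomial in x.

Each diagonal entry of L is the vertex degree and each off-diagonal entry is -1 where an edge is present, 0 otherwise; in the order [a, b, c, d, e, f, g] the diagonal is [2, 2, 1, 2, 2, 2, 1]. Computing det(xI - L) by cofactor expansion (or equivalently via sum-over-permutations) gives x^7 - 12x^6 + 55x^5 - 120x^4 + 124x^3 - 48x^2. The coefficient of x^6 equals -trace(L) = -12, matching the sum of degrees. The largest eigenvalue, 4, is at most the vertex count 7.

x^7 - 12x^6 + 55x^5 - 120x^4 + 124x^3 - 48x^2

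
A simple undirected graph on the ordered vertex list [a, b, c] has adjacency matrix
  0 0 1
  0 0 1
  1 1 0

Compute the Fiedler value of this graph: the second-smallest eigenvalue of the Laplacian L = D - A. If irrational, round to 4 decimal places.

1

Reading degrees in the order [a, b, c] gives [1, 1, 2]; set D = diag(1, 1, 2) and form L = D - A. Computing the eigenvalues of L and sorting gives [0, 1, 3]. The Fiedler value lambda_2 = 1 is strictly positive, so the graph is connected.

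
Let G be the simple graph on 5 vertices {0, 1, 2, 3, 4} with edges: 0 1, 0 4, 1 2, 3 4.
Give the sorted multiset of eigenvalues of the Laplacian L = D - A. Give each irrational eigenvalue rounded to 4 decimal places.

[0, 0.3820, 1.3820, 2.6180, 3.6180]

With the vertex order [0, 1, 2, 3, 4], the degrees are [2, 2, 1, 1, 2], giving D = diag(2, 2, 1, 1, 2) and L = D - A. L is symmetric positive semidefinite, so every eigenvalue is real and nonnegative. The largest eigenvalue, 3.6180, is at most the vertex count 5. By the matrix-tree theorem the graph has (1/5) * product of the nonzero eigenvalues = 1 spanning tree.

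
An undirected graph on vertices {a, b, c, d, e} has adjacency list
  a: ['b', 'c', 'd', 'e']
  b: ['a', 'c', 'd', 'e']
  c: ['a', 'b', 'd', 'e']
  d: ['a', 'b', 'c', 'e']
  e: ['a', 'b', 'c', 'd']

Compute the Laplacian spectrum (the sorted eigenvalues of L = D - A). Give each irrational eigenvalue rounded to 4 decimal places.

[0, 5, 5, 5, 5]

Each diagonal entry of L is the vertex degree and each off-diagonal entry is -1 where an edge is present, 0 otherwise; in the order [a, b, c, d, e] the diagonal is [4, 4, 4, 4, 4]. The multiplicity of 0 as a Laplacian eigenvalue equals the number of connected components. The single zero eigenvalue shows the graph is connected. The largest eigenvalue, 5, is at most the vertex count 5.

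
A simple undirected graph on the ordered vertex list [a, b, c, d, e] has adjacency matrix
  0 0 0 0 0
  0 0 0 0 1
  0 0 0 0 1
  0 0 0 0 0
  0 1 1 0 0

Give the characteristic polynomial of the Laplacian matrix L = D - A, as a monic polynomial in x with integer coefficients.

Reading degrees in the order [a, b, c, d, e] gives [0, 1, 1, 0, 2]; set D = diag(0, 1, 1, 0, 2) and form L = D - A. Computing det(xI - L) by cofactor expansion (or equivalently via sum-over-permutations) gives x^5 - 4x^4 + 3x^3. Since p(0) = det(-L) = 0, x divides p(x). The eigenvalues sum to 4, which equals trace(L) = 2|E|.

x^5 - 4x^4 + 3x^3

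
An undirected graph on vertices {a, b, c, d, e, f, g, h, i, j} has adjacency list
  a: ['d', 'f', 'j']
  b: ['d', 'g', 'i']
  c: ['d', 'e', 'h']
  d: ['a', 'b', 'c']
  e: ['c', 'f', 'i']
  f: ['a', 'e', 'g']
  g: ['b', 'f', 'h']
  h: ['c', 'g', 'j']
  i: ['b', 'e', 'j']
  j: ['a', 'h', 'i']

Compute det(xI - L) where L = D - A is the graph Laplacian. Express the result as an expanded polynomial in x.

With the vertex order [a, b, c, d, e, f, g, h, i, j], the degrees are [3, 3, 3, 3, 3, 3, 3, 3, 3, 3], giving D = diag(3, 3, 3, 3, 3, 3, 3, 3, 3, 3) and L = D - A. L has integer entries, so p(x) = det(xI - L) has integer coefficients. Expanding the determinant yields x^10 - 30x^9 + 390x^8 - 2880x^7 + 13305x^6 - 39882x^5 + 77640x^4 - 94800x^3 + 66000x^2 - 20000x. The constant term is 0 because L is singular (the all-ones vector lies in its kernel). By the matrix-tree theorem the graph has (1/10) * product of the nonzero eigenvalues = 2000 spanning trees.

x^10 - 30x^9 + 390x^8 - 2880x^7 + 13305x^6 - 39882x^5 + 77640x^4 - 94800x^3 + 66000x^2 - 20000x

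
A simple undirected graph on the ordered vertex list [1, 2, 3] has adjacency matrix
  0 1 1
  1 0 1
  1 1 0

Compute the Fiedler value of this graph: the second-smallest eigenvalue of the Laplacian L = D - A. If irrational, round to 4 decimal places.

3

Reading degrees in the order [1, 2, 3] gives [2, 2, 2]; set D = diag(2, 2, 2) and form L = D - A. The smallest Laplacian eigenvalue is always 0. The next one, lambda_2 = 3, measures how hard the graph is to disconnect: larger values mean better connectivity. The largest eigenvalue, 3, is at most the vertex count 3.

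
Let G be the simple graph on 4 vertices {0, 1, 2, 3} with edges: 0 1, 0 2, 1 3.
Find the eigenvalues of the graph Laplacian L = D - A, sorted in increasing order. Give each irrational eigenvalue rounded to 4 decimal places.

[0, 0.5858, 2, 3.4142]

Reading degrees in the order [0, 1, 2, 3] gives [2, 2, 1, 1]; set D = diag(2, 2, 1, 1) and form L = D - A. Since every row of L sums to 0, the all-ones vector is in the kernel and 0 is an eigenvalue. The single zero eigenvalue shows the graph is connected. By the matrix-tree theorem the graph has (1/4) * product of the nonzero eigenvalues = 1 spanning tree. The largest eigenvalue, 3.4142, is at most the vertex count 4.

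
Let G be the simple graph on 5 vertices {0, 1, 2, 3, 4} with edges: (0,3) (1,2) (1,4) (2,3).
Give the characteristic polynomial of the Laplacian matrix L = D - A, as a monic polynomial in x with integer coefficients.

x^5 - 8x^4 + 21x^3 - 20x^2 + 5x

Each diagonal entry of L is the vertex degree and each off-diagonal entry is -1 where an edge is present, 0 otherwise; in the order [0, 1, 2, 3, 4] the diagonal is [1, 2, 2, 2, 1]. L has integer entries, so p(x) = det(xI - L) has integer coefficients. Expanding the determinant yields x^5 - 8x^4 + 21x^3 - 20x^2 + 5x. The coefficient of x^4 equals -trace(L) = -8, matching the sum of degrees. The largest eigenvalue, 3.6180, is at most the vertex count 5.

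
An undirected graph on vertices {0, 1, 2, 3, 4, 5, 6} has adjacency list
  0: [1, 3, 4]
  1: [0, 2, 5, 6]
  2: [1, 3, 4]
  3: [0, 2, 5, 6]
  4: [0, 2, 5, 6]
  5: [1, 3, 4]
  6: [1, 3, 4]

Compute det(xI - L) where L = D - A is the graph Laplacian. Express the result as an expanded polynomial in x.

x^7 - 24x^6 + 234x^5 - 1192x^4 + 3357x^3 - 4968x^2 + 3024x

Each diagonal entry of L is the vertex degree and each off-diagonal entry is -1 where an edge is present, 0 otherwise; in the order [0, 1, 2, 3, 4, 5, 6] the diagonal is [3, 4, 3, 4, 4, 3, 3]. L has integer entries, so p(x) = det(xI - L) has integer coefficients. Expanding the determinant yields x^7 - 24x^6 + 234x^5 - 1192x^4 + 3357x^3 - 4968x^2 + 3024x. Since p(0) = det(-L) = 0, x divides p(x). By the matrix-tree theorem the graph has (1/7) * product of the nonzero eigenvalues = 432 spanning trees.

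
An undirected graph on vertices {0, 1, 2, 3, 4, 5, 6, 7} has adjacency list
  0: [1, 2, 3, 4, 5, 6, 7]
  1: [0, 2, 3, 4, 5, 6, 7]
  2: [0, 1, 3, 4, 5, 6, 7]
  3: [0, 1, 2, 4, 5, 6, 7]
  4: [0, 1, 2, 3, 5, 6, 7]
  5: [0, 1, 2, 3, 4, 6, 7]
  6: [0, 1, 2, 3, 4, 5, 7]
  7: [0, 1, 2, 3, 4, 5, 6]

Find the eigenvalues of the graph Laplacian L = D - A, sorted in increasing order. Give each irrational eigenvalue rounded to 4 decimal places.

With the vertex order [0, 1, 2, 3, 4, 5, 6, 7], the degrees are [7, 7, 7, 7, 7, 7, 7, 7], giving D = diag(7, 7, 7, 7, 7, 7, 7, 7) and L = D - A. L is symmetric positive semidefinite, so every eigenvalue is real and nonnegative. By the matrix-tree theorem the graph has (1/8) * product of the nonzero eigenvalues = 262144 spanning trees.

[0, 8, 8, 8, 8, 8, 8, 8]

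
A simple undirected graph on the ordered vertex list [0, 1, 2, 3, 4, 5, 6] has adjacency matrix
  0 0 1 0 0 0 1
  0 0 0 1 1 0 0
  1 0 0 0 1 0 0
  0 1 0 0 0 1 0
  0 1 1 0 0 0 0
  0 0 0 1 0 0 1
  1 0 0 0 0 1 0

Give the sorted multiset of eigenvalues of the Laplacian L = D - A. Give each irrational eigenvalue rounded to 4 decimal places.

With the vertex order [0, 1, 2, 3, 4, 5, 6], the degrees are [2, 2, 2, 2, 2, 2, 2], giving D = diag(2, 2, 2, 2, 2, 2, 2) and L = D - A. L is symmetric positive semidefinite, so every eigenvalue is real and nonnegative. The single zero eigenvalue shows the graph is connected. There is one zero in the spectrum, matching the 1 component. The largest eigenvalue, 3.8019, is at most the vertex count 7.

[0, 0.7530, 0.7530, 2.4450, 2.4450, 3.8019, 3.8019]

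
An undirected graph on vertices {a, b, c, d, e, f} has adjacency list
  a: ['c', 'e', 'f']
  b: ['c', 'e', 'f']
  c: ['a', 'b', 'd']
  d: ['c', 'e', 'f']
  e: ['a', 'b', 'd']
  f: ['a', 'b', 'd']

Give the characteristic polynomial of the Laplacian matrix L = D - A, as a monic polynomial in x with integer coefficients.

Each diagonal entry of L is the vertex degree and each off-diagonal entry is -1 where an edge is present, 0 otherwise; in the order [a, b, c, d, e, f] the diagonal is [3, 3, 3, 3, 3, 3]. Computing det(xI - L) by cofactor expansion (or equivalently via sum-over-permutations) gives x^6 - 18x^5 + 126x^4 - 432x^3 + 729x^2 - 486x. The coefficient of x^5 equals -trace(L) = -18, matching the sum of degrees. The eigenvalues sum to 18, which equals trace(L) = 2|E|. There is one zero in the spectrum, matching the 1 component.

x^6 - 18x^5 + 126x^4 - 432x^3 + 729x^2 - 486x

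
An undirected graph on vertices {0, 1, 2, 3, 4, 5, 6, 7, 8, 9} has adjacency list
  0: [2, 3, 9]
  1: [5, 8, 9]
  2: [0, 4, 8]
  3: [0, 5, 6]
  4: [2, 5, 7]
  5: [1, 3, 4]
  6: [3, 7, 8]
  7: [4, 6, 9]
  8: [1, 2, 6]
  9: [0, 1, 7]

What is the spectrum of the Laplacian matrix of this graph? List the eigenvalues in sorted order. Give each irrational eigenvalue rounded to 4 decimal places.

[0, 2, 2, 2, 2, 2, 5, 5, 5, 5]

Reading degrees in the order [0, 1, 2, 3, 4, 5, 6, 7, 8, 9] gives [3, 3, 3, 3, 3, 3, 3, 3, 3, 3]; set D = diag(3, 3, 3, 3, 3, 3, 3, 3, 3, 3) and form L = D - A. Since every row of L sums to 0, the all-ones vector is in the kernel and 0 is an eigenvalue. The largest eigenvalue, 5, is at most the vertex count 10. There is one zero in the spectrum, matching the 1 component.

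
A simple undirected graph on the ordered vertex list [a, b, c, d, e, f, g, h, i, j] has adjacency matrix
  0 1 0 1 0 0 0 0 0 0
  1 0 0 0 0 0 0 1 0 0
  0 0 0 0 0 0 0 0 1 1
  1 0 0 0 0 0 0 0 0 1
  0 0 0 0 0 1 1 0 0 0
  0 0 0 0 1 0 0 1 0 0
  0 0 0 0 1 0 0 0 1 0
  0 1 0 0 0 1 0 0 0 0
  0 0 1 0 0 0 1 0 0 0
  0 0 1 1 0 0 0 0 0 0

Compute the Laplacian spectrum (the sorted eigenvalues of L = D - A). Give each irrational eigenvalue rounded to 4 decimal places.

[0, 0.3820, 0.3820, 1.3820, 1.3820, 2.6180, 2.6180, 3.6180, 3.6180, 4]

Reading degrees in the order [a, b, c, d, e, f, g, h, i, j] gives [2, 2, 2, 2, 2, 2, 2, 2, 2, 2]; set D = diag(2, 2, 2, 2, 2, 2, 2, 2, 2, 2) and form L = D - A. The multiplicity of 0 as a Laplacian eigenvalue equals the number of connected components. There is one zero in the spectrum, matching the 1 component.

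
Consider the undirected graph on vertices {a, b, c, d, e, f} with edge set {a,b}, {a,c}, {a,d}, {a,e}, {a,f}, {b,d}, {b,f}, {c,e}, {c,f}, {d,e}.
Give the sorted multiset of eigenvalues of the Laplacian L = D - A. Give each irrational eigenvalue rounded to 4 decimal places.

Each diagonal entry of L is the vertex degree and each off-diagonal entry is -1 where an edge is present, 0 otherwise; in the order [a, b, c, d, e, f] the diagonal is [5, 3, 3, 3, 3, 3]. L is symmetric positive semidefinite, so every eigenvalue is real and nonnegative. The largest eigenvalue, 6, is at most the vertex count 6. There is one zero in the spectrum, matching the 1 component.

[0, 2.3820, 2.3820, 4.6180, 4.6180, 6]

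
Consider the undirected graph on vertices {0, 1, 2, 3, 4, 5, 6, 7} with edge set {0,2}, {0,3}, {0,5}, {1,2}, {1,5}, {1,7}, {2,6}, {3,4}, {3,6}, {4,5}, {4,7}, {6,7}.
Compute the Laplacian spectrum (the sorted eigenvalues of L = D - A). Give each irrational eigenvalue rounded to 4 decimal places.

[0, 2, 2, 2, 4, 4, 4, 6]

With the vertex order [0, 1, 2, 3, 4, 5, 6, 7], the degrees are [3, 3, 3, 3, 3, 3, 3, 3], giving D = diag(3, 3, 3, 3, 3, 3, 3, 3) and L = D - A. The multiplicity of 0 as a Laplacian eigenvalue equals the number of connected components. The single zero eigenvalue shows the graph is connected. There is one zero in the spectrum, matching the 1 component. By the matrix-tree theorem the graph has (1/8) * product of the nonzero eigenvalues = 384 spanning trees.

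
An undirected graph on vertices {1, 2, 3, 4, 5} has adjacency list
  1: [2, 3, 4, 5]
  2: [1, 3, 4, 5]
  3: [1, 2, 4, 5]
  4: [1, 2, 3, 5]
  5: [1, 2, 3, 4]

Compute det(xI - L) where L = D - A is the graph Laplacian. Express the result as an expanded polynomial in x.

x^5 - 20x^4 + 150x^3 - 500x^2 + 625x

Reading degrees in the order [1, 2, 3, 4, 5] gives [4, 4, 4, 4, 4]; set D = diag(4, 4, 4, 4, 4) and form L = D - A. L has integer entries, so p(x) = det(xI - L) has integer coefficients. Expanding the determinant yields x^5 - 20x^4 + 150x^3 - 500x^2 + 625x. Since p(0) = det(-L) = 0, x divides p(x). The eigenvalues sum to 20, which equals trace(L) = 2|E|.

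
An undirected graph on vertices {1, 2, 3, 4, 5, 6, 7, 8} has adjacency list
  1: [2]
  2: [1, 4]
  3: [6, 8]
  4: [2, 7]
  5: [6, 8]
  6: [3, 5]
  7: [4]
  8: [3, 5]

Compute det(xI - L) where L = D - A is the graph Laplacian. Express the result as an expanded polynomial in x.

x^8 - 14x^7 + 78x^6 - 220x^5 + 328x^4 - 240x^3 + 64x^2

Reading degrees in the order [1, 2, 3, 4, 5, 6, 7, 8] gives [1, 2, 2, 2, 2, 2, 1, 2]; set D = diag(1, 2, 2, 2, 2, 2, 1, 2) and form L = D - A. L has integer entries, so p(x) = det(xI - L) has integer coefficients. Expanding the determinant yields x^8 - 14x^7 + 78x^6 - 220x^5 + 328x^4 - 240x^3 + 64x^2. The coefficient of x^7 equals -trace(L) = -14, matching the sum of degrees. The eigenvalues sum to 14, which equals trace(L) = 2|E|. There are 2 zeros in the spectrum, matching the 2 components.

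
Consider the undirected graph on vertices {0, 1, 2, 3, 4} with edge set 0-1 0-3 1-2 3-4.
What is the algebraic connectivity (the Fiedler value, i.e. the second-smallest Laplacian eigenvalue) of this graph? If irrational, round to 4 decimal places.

0.3820

Reading degrees in the order [0, 1, 2, 3, 4] gives [2, 2, 1, 2, 1]; set D = diag(2, 2, 1, 2, 1) and form L = D - A. The sorted Laplacian eigenvalues are [0, 0.3820, 1.3820, 2.6180, 3.6180]; the algebraic connectivity is the second entry, 0.3820. There is one zero in the spectrum, matching the 1 component.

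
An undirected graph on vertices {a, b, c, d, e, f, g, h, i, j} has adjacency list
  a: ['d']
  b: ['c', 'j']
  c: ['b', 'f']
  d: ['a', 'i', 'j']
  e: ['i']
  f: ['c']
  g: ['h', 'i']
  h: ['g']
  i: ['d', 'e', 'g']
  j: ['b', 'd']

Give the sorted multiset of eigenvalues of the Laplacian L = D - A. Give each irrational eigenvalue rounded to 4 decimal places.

[0, 0.1398, 0.4249, 0.6932, 1, 2, 2.2574, 3.1456, 3.6414, 4.6978]

Reading degrees in the order [a, b, c, d, e, f, g, h, i, j] gives [1, 2, 2, 3, 1, 1, 2, 1, 3, 2]; set D = diag(1, 2, 2, 3, 1, 1, 2, 1, 3, 2) and form L = D - A. Since every row of L sums to 0, the all-ones vector is in the kernel and 0 is an eigenvalue. By the matrix-tree theorem the graph has (1/10) * product of the nonzero eigenvalues = 1 spanning tree. The largest eigenvalue, 4.6978, is at most the vertex count 10.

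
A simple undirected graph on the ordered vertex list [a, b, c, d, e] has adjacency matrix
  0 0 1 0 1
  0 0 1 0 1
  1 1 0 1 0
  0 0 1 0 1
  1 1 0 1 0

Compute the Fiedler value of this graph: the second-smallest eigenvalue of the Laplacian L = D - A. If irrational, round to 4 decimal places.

2

Reading degrees in the order [a, b, c, d, e] gives [2, 2, 3, 2, 3]; set D = diag(2, 2, 3, 2, 3) and form L = D - A. The sorted Laplacian eigenvalues are [0, 2, 2, 3, 5]; the algebraic connectivity is the second entry, 2. By the matrix-tree theorem the graph has (1/5) * product of the nonzero eigenvalues = 12 spanning trees.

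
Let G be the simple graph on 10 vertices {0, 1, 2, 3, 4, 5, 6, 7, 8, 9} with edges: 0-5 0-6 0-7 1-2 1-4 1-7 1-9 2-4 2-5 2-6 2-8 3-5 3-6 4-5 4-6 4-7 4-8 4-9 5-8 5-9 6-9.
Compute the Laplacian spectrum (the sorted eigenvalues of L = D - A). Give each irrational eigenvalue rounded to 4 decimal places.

With the vertex order [0, 1, 2, 3, 4, 5, 6, 7, 8, 9], the degrees are [3, 4, 5, 2, 7, 6, 5, 3, 3, 4], giving D = diag(3, 4, 5, 2, 7, 6, 5, 3, 3, 4) and L = D - A. L is symmetric positive semidefinite, so every eigenvalue is real and nonnegative. The single zero eigenvalue shows the graph is connected.

[0, 1.7079, 2.1769, 2.8858, 3.3872, 4.7198, 5.1995, 5.9802, 7.5327, 8.4099]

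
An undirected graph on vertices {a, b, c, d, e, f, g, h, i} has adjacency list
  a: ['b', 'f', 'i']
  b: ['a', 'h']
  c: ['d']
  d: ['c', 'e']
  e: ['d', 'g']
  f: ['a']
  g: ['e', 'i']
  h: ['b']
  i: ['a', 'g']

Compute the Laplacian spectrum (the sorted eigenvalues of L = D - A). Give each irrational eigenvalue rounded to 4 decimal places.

[0, 0.1404, 0.5362, 0.7754, 1.5803, 2.2449, 2.7784, 3.5988, 4.3455]

Each diagonal entry of L is the vertex degree and each off-diagonal entry is -1 where an edge is present, 0 otherwise; in the order [a, b, c, d, e, f, g, h, i] the diagonal is [3, 2, 1, 2, 2, 1, 2, 1, 2]. The multiplicity of 0 as a Laplacian eigenvalue equals the number of connected components. The single zero eigenvalue shows the graph is connected. The eigenvalues sum to 16, which equals trace(L) = 2|E|. There is one zero in the spectrum, matching the 1 component.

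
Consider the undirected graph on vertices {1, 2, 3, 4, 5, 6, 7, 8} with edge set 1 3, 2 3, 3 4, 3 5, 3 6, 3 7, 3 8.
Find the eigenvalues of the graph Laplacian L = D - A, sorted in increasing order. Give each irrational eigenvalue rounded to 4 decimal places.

[0, 1, 1, 1, 1, 1, 1, 8]

Reading degrees in the order [1, 2, 3, 4, 5, 6, 7, 8] gives [1, 1, 7, 1, 1, 1, 1, 1]; set D = diag(1, 1, 7, 1, 1, 1, 1, 1) and form L = D - A. The multiplicity of 0 as a Laplacian eigenvalue equals the number of connected components. The largest eigenvalue, 8, is at most the vertex count 8.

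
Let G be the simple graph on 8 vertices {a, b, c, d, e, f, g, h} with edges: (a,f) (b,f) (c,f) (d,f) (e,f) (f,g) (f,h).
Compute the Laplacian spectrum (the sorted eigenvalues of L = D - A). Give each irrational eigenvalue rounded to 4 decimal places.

Each diagonal entry of L is the vertex degree and each off-diagonal entry is -1 where an edge is present, 0 otherwise; in the order [a, b, c, d, e, f, g, h] the diagonal is [1, 1, 1, 1, 1, 7, 1, 1]. L is symmetric positive semidefinite, so every eigenvalue is real and nonnegative.

[0, 1, 1, 1, 1, 1, 1, 8]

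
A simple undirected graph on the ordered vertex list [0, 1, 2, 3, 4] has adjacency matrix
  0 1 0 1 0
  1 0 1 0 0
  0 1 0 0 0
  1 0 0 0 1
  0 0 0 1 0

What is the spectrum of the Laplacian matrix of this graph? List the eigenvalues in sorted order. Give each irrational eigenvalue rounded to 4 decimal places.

[0, 0.3820, 1.3820, 2.6180, 3.6180]

Reading degrees in the order [0, 1, 2, 3, 4] gives [2, 2, 1, 2, 1]; set D = diag(2, 2, 1, 2, 1) and form L = D - A. The multiplicity of 0 as a Laplacian eigenvalue equals the number of connected components. The single zero eigenvalue shows the graph is connected. The largest eigenvalue, 3.6180, is at most the vertex count 5. By the matrix-tree theorem the graph has (1/5) * product of the nonzero eigenvalues = 1 spanning tree.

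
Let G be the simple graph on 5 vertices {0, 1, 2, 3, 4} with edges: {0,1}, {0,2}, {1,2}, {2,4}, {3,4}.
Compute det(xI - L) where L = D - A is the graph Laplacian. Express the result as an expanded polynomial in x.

x^5 - 10x^4 + 34x^3 - 44x^2 + 15x

With the vertex order [0, 1, 2, 3, 4], the degrees are [2, 2, 3, 1, 2], giving D = diag(2, 2, 3, 1, 2) and L = D - A. L has integer entries, so p(x) = det(xI - L) has integer coefficients. Expanding the determinant yields x^5 - 10x^4 + 34x^3 - 44x^2 + 15x. The coefficient of x^4 equals -trace(L) = -10, matching the sum of degrees. By the matrix-tree theorem the graph has (1/5) * product of the nonzero eigenvalues = 3 spanning trees.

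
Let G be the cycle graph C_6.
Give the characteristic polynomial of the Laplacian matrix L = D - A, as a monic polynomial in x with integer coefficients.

The graph has 6 vertices and degree multiset [2, 2, 2, 2, 2, 2]; D is the diagonal matrix of degrees and L = D - A. Computing det(xI - L) by cofactor expansion (or equivalently via sum-over-permutations) gives x^6 - 12x^5 + 54x^4 - 112x^3 + 105x^2 - 36x. Since p(0) = det(-L) = 0, x divides p(x). By the matrix-tree theorem the graph has (1/6) * product of the nonzero eigenvalues = 6 spanning trees.

x^6 - 12x^5 + 54x^4 - 112x^3 + 105x^2 - 36x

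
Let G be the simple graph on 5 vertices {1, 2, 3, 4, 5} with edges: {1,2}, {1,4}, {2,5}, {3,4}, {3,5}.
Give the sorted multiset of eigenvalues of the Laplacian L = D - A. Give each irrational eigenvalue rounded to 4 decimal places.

[0, 1.3820, 1.3820, 3.6180, 3.6180]

With the vertex order [1, 2, 3, 4, 5], the degrees are [2, 2, 2, 2, 2], giving D = diag(2, 2, 2, 2, 2) and L = D - A. The multiplicity of 0 as a Laplacian eigenvalue equals the number of connected components.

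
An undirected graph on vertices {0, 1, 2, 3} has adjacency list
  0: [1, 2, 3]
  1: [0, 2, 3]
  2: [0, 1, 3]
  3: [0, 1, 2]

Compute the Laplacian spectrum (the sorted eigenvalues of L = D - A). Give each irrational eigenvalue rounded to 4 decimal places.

Each diagonal entry of L is the vertex degree and each off-diagonal entry is -1 where an edge is present, 0 otherwise; in the order [0, 1, 2, 3] the diagonal is [3, 3, 3, 3]. The multiplicity of 0 as a Laplacian eigenvalue equals the number of connected components. The single zero eigenvalue shows the graph is connected. The largest eigenvalue, 4, is at most the vertex count 4.

[0, 4, 4, 4]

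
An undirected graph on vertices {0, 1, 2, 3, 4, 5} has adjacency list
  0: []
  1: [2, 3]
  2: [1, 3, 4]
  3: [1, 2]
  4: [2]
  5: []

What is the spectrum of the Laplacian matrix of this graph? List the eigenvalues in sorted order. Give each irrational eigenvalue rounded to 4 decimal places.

Each diagonal entry of L is the vertex degree and each off-diagonal entry is -1 where an edge is present, 0 otherwise; in the order [0, 1, 2, 3, 4, 5] the diagonal is [0, 2, 3, 2, 1, 0]. Diagonalising L (or applying a numerical eigensolver to the 6x6 matrix) gives the spectrum above. The 3 zero eigenvalues correspond to the 3 connected components. The largest eigenvalue, 4, is at most the vertex count 6.

[0, 0, 0, 1, 3, 4]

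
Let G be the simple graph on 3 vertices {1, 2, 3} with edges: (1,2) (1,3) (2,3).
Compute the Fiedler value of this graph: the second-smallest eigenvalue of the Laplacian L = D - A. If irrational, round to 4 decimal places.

Each diagonal entry of L is the vertex degree and each off-diagonal entry is -1 where an edge is present, 0 otherwise; in the order [1, 2, 3] the diagonal is [2, 2, 2]. The smallest Laplacian eigenvalue is always 0. The next one, lambda_2 = 3, measures how hard the graph is to disconnect: larger values mean better connectivity. By the matrix-tree theorem the graph has (1/3) * product of the nonzero eigenvalues = 3 spanning trees.

3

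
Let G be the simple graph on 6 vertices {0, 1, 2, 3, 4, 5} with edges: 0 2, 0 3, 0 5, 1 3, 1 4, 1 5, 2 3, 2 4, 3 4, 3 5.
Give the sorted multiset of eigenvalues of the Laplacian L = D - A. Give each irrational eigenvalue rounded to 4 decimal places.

With the vertex order [0, 1, 2, 3, 4, 5], the degrees are [3, 3, 3, 5, 3, 3], giving D = diag(3, 3, 3, 5, 3, 3) and L = D - A. Diagonalising L (or applying a numerical eigensolver to the 6x6 matrix) gives the spectrum above. There is one zero in the spectrum, matching the 1 component.

[0, 2.3820, 2.3820, 4.6180, 4.6180, 6]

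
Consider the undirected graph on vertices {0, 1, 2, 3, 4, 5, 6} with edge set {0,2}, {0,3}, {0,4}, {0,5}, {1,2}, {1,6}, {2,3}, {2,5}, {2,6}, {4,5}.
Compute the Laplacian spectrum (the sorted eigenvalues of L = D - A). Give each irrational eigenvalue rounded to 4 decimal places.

[0, 0.8302, 1.7411, 3, 3.3636, 4.9214, 6.1437]

Each diagonal entry of L is the vertex degree and each off-diagonal entry is -1 where an edge is present, 0 otherwise; in the order [0, 1, 2, 3, 4, 5, 6] the diagonal is [4, 2, 5, 2, 2, 3, 2]. L is symmetric positive semidefinite, so every eigenvalue is real and nonnegative. The single zero eigenvalue shows the graph is connected. By the matrix-tree theorem the graph has (1/7) * product of the nonzero eigenvalues = 63 spanning trees. The largest eigenvalue, 6.1437, is at most the vertex count 7.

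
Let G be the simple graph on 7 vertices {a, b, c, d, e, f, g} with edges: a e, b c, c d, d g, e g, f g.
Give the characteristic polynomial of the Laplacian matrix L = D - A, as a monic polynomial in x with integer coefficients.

With the vertex order [a, b, c, d, e, f, g], the degrees are [1, 1, 2, 2, 2, 1, 3], giving D = diag(1, 1, 2, 2, 2, 1, 3) and L = D - A. L has integer entries, so p(x) = det(xI - L) has integer coefficients. Expanding the determinant yields x^7 - 12x^6 + 54x^5 - 114x^4 + 115x^3 - 50x^2 + 7x. Since p(0) = det(-L) = 0, x divides p(x). The eigenvalues sum to 12, which equals trace(L) = 2|E|. The largest eigenvalue, 4.3342, is at most the vertex count 7.

x^7 - 12x^6 + 54x^5 - 114x^4 + 115x^3 - 50x^2 + 7x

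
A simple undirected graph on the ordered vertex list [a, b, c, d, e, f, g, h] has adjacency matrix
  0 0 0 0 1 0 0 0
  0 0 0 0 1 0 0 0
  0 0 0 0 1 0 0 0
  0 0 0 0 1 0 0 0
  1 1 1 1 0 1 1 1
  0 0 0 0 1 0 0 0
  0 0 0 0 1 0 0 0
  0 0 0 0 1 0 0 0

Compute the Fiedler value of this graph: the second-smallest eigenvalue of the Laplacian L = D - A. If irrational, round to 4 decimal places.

1

Each diagonal entry of L is the vertex degree and each off-diagonal entry is -1 where an edge is present, 0 otherwise; in the order [a, b, c, d, e, f, g, h] the diagonal is [1, 1, 1, 1, 7, 1, 1, 1]. Computing the eigenvalues of L and sorting gives [0, 1, 1, 1, 1, 1, 1, 8]. The Fiedler value lambda_2 = 1 is strictly positive, so the graph is connected. The largest eigenvalue, 8, is at most the vertex count 8. The eigenvalues sum to 14, which equals trace(L) = 2|E|.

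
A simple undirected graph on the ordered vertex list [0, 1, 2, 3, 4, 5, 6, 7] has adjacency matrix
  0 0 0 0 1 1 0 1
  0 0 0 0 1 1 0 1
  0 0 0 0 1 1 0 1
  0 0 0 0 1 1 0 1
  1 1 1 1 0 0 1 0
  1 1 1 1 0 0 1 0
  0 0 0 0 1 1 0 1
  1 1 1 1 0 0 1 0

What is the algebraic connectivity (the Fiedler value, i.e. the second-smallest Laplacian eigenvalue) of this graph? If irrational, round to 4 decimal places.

With the vertex order [0, 1, 2, 3, 4, 5, 6, 7], the degrees are [3, 3, 3, 3, 5, 5, 3, 5], giving D = diag(3, 3, 3, 3, 5, 5, 3, 5) and L = D - A. Computing the eigenvalues of L and sorting gives [0, 3, 3, 3, 3, 5, 5, 8]. The Fiedler value lambda_2 = 3 is strictly positive, so the graph is connected. By the matrix-tree theorem the graph has (1/8) * product of the nonzero eigenvalues = 2025 spanning trees.

3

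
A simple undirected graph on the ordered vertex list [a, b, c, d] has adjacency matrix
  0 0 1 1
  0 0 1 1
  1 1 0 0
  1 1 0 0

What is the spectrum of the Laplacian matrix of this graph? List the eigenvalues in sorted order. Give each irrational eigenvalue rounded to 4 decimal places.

Each diagonal entry of L is the vertex degree and each off-diagonal entry is -1 where an edge is present, 0 otherwise; in the order [a, b, c, d] the diagonal is [2, 2, 2, 2]. The multiplicity of 0 as a Laplacian eigenvalue equals the number of connected components. The single zero eigenvalue shows the graph is connected. The largest eigenvalue, 4, is at most the vertex count 4.

[0, 2, 2, 4]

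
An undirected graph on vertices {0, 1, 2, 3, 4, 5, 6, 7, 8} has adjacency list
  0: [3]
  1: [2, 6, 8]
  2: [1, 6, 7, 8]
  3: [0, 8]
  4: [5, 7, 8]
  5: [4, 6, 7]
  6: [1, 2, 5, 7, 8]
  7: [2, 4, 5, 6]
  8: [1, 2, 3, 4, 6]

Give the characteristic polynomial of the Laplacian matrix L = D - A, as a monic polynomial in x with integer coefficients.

x^9 - 30x^8 + 378x^7 - 2596x^6 + 10533x^5 - 25502x^4 + 35151x^3 - 24052x^2 + 5472x

With the vertex order [0, 1, 2, 3, 4, 5, 6, 7, 8], the degrees are [1, 3, 4, 2, 3, 3, 5, 4, 5], giving D = diag(1, 3, 4, 2, 3, 3, 5, 4, 5) and L = D - A. Computing det(xI - L) by cofactor expansion (or equivalently via sum-over-permutations) gives x^9 - 30x^8 + 378x^7 - 2596x^6 + 10533x^5 - 25502x^4 + 35151x^3 - 24052x^2 + 5472x. The coefficient of x^8 equals -trace(L) = -30, matching the sum of degrees.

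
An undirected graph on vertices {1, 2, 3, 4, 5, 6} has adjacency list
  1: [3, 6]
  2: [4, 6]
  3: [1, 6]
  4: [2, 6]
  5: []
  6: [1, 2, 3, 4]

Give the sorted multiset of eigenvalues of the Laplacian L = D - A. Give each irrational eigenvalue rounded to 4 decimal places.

[0, 0, 1, 3, 3, 5]

Reading degrees in the order [1, 2, 3, 4, 5, 6] gives [2, 2, 2, 2, 0, 4]; set D = diag(2, 2, 2, 2, 0, 4) and form L = D - A. The multiplicity of 0 as a Laplacian eigenvalue equals the number of connected components. The 2 zero eigenvalues correspond to the 2 connected components. There are 2 zeros in the spectrum, matching the 2 components.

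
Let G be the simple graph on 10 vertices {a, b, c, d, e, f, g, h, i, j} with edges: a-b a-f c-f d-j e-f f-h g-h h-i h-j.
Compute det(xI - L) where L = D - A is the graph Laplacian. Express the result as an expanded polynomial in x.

x^10 - 18x^9 + 130x^8 - 492x^7 + 1072x^6 - 1392x^5 + 1078x^4 - 480x^3 + 111x^2 - 10x

Reading degrees in the order [a, b, c, d, e, f, g, h, i, j] gives [2, 1, 1, 1, 1, 4, 1, 4, 1, 2]; set D = diag(2, 1, 1, 1, 1, 4, 1, 4, 1, 2) and form L = D - A. Computing det(xI - L) by cofactor expansion (or equivalently via sum-over-permutations) gives x^10 - 18x^9 + 130x^8 - 492x^7 + 1072x^6 - 1392x^5 + 1078x^4 - 480x^3 + 111x^2 - 10x. The coefficient of x^9 equals -trace(L) = -18, matching the sum of degrees. There is one zero in the spectrum, matching the 1 component.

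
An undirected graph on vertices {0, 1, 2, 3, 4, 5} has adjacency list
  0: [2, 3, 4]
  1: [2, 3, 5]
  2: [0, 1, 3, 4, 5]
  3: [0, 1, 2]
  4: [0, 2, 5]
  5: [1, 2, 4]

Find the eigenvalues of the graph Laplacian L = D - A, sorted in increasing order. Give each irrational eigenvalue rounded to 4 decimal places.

[0, 2.3820, 2.3820, 4.6180, 4.6180, 6]

With the vertex order [0, 1, 2, 3, 4, 5], the degrees are [3, 3, 5, 3, 3, 3], giving D = diag(3, 3, 5, 3, 3, 3) and L = D - A. Diagonalising L (or applying a numerical eigensolver to the 6x6 matrix) gives the spectrum above. The single zero eigenvalue shows the graph is connected.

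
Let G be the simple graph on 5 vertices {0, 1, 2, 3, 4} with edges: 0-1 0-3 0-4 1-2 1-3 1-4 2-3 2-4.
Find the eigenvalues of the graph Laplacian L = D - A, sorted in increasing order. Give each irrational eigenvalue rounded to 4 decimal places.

With the vertex order [0, 1, 2, 3, 4], the degrees are [3, 4, 3, 3, 3], giving D = diag(3, 4, 3, 3, 3) and L = D - A. Diagonalising L (or applying a numerical eigensolver to the 5x5 matrix) gives the spectrum above. The largest eigenvalue, 5, is at most the vertex count 5. The eigenvalues sum to 16, which equals trace(L) = 2|E|.

[0, 3, 3, 5, 5]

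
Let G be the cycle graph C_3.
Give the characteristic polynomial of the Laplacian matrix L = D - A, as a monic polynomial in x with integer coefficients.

The graph has 3 vertices and degree multiset [2, 2, 2]; D is the diagonal matrix of degrees and L = D - A. L has integer entries, so p(x) = det(xI - L) has integer coefficients. Expanding the determinant yields x^3 - 6x^2 + 9x. The coefficient of x^2 equals -trace(L) = -6, matching the sum of degrees. There is one zero in the spectrum, matching the 1 component.

x^3 - 6x^2 + 9x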